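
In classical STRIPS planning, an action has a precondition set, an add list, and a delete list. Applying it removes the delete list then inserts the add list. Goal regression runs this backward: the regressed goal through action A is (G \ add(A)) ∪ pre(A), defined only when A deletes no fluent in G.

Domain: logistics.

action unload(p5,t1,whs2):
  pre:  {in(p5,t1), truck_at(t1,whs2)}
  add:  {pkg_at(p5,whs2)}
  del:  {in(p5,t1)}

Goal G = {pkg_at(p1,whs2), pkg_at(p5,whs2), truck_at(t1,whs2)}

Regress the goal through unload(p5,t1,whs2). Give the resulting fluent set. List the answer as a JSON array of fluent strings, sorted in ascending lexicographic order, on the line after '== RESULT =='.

Compute (G \ add) ∪ pre:
  G ∩ del = {}  (empty — regression defined)
  G \ add = {pkg_at(p1,whs2), pkg_at(p5,whs2), truck_at(t1,whs2)} \ {pkg_at(p5,whs2)} = {pkg_at(p1,whs2), truck_at(t1,whs2)}
  ∪ pre   = {pkg_at(p1,whs2), truck_at(t1,whs2)} ∪ {in(p5,t1), truck_at(t1,whs2)}
          = {in(p5,t1), pkg_at(p1,whs2), truck_at(t1,whs2)}

== RESULT ==
["in(p5,t1)", "pkg_at(p1,whs2)", "truck_at(t1,whs2)"]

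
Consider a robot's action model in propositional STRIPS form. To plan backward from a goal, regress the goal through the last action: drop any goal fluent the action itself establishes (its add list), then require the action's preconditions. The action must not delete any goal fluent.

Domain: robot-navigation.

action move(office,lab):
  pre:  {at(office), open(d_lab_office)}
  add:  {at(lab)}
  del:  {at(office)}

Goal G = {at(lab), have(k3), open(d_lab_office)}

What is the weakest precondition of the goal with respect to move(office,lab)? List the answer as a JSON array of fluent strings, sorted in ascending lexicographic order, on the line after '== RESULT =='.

Regress:
  G ∩ del = {}  (empty — regression defined)
  G \ add = {at(lab), have(k3), open(d_lab_office)} \ {at(lab)} = {have(k3), open(d_lab_office)}
  ∪ pre   = {have(k3), open(d_lab_office)} ∪ {at(office), open(d_lab_office)}
          = {at(office), have(k3), open(d_lab_office)}

== RESULT ==
["at(office)", "have(k3)", "open(d_lab_office)"]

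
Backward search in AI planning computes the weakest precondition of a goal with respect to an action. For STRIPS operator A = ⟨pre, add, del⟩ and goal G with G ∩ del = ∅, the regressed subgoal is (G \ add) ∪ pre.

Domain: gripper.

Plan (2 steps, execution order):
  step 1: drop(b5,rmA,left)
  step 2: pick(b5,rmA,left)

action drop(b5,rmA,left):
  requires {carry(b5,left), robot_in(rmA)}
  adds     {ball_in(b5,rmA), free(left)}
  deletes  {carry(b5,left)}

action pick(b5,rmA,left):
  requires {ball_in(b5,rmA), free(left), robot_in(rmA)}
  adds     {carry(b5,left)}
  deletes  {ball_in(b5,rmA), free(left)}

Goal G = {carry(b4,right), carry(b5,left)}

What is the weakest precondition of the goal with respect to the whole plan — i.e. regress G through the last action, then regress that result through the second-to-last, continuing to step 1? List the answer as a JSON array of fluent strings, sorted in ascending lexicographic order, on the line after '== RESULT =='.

Work backward from the goal:
  through step 2 (pick(b5,rmA,left)): drop {carry(b5,left)}, keep {carry(b4,right)}, require {ball_in(b5,rmA), free(left), robot_in(rmA)}
    → {ball_in(b5,rmA), carry(b4,right), free(left), robot_in(rmA)}
  through step 1 (drop(b5,rmA,left)): drop {ball_in(b5,rmA), free(left)}, keep {carry(b4,right), robot_in(rmA)}, require {carry(b5,left), robot_in(rmA)}
    → {carry(b4,right), carry(b5,left), robot_in(rmA)}

== RESULT ==
["carry(b4,right)", "carry(b5,left)", "robot_in(rmA)"]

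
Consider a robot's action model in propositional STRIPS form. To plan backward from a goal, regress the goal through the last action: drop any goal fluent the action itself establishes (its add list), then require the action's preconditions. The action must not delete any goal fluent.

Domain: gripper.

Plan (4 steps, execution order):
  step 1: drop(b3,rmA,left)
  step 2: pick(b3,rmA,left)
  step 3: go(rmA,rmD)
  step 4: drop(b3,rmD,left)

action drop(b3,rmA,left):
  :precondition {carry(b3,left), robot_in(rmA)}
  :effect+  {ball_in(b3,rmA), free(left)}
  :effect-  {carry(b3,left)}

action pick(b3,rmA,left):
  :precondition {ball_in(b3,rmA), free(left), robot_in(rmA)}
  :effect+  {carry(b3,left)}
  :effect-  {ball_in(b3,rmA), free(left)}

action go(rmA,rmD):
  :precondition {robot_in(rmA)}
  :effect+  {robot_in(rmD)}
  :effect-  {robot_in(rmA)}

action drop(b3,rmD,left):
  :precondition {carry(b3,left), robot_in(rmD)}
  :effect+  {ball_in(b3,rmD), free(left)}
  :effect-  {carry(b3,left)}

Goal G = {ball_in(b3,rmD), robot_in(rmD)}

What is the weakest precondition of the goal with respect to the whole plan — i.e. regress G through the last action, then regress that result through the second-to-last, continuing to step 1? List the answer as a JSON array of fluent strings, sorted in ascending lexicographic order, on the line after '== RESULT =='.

Regress step by step:
  through step 4 (drop(b3,rmD,left)): drop {ball_in(b3,rmD)}, keep {robot_in(rmD)}, require {carry(b3,left), robot_in(rmD)}
    → {carry(b3,left), robot_in(rmD)}
  through step 3 (go(rmA,rmD)): drop {robot_in(rmD)}, keep {carry(b3,left)}, require {robot_in(rmA)}
    → {carry(b3,left), robot_in(rmA)}
  through step 2 (pick(b3,rmA,left)): drop {carry(b3,left)}, keep {robot_in(rmA)}, require {ball_in(b3,rmA), free(left), robot_in(rmA)}
    → {ball_in(b3,rmA), free(left), robot_in(rmA)}
  through step 1 (drop(b3,rmA,left)): drop {ball_in(b3,rmA), free(left)}, keep {robot_in(rmA)}, require {carry(b3,left), robot_in(rmA)}
    → {carry(b3,left), robot_in(rmA)}

== RESULT ==
["carry(b3,left)", "robot_in(rmA)"]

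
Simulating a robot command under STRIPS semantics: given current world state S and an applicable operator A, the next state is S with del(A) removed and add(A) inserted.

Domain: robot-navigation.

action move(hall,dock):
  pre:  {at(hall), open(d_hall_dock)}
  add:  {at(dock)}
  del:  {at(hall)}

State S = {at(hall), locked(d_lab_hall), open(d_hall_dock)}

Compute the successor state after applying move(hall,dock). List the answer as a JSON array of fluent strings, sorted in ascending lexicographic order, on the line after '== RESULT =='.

Compute (S \ del) ∪ add:
  pre ⊆ S: {at(hall), open(d_hall_dock)} ⊆ S  — applicable
  S \ del = {locked(d_lab_hall), open(d_hall_dock)}
  ∪ add   = {at(dock), locked(d_lab_hall), open(d_hall_dock)}

== RESULT ==
["at(dock)", "locked(d_lab_hall)", "open(d_hall_dock)"]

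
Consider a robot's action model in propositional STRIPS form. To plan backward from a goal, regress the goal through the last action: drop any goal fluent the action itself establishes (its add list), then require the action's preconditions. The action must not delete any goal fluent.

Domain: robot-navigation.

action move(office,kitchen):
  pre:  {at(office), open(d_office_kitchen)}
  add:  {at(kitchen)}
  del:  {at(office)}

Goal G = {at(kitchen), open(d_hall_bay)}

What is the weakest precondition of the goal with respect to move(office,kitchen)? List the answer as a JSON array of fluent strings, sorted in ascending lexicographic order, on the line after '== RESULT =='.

Compute (G \ add) ∪ pre:
  G ∩ del = {}  (empty — regression defined)
  G \ add = {at(kitchen), open(d_hall_bay)} \ {at(kitchen)} = {open(d_hall_bay)}
  ∪ pre   = {open(d_hall_bay)} ∪ {at(office), open(d_office_kitchen)}
          = {at(office), open(d_hall_bay), open(d_office_kitchen)}

== RESULT ==
["at(office)", "open(d_hall_bay)", "open(d_office_kitchen)"]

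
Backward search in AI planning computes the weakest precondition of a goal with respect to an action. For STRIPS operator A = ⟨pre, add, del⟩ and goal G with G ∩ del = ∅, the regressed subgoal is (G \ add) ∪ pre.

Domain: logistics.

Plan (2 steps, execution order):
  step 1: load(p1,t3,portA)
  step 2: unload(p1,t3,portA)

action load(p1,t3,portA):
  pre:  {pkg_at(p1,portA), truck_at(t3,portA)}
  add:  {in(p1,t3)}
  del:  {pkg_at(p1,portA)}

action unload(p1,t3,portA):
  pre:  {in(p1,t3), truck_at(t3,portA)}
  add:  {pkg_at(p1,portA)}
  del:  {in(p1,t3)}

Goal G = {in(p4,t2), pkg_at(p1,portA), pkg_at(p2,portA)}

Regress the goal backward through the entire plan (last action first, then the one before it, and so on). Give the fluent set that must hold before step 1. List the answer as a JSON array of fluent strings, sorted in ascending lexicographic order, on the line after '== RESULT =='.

Regress step by step:
  through step 2 (unload(p1,t3,portA)): drop {pkg_at(p1,portA)}, keep {in(p4,t2), pkg_at(p2,portA)}, require {in(p1,t3), truck_at(t3,portA)}
    → {in(p1,t3), in(p4,t2), pkg_at(p2,portA), truck_at(t3,portA)}
  through step 1 (load(p1,t3,portA)): drop {in(p1,t3)}, keep {in(p4,t2), pkg_at(p2,portA), truck_at(t3,portA)}, require {pkg_at(p1,portA), truck_at(t3,portA)}
    → {in(p4,t2), pkg_at(p1,portA), pkg_at(p2,portA), truck_at(t3,portA)}

== RESULT ==
["in(p4,t2)", "pkg_at(p1,portA)", "pkg_at(p2,portA)", "truck_at(t3,portA)"]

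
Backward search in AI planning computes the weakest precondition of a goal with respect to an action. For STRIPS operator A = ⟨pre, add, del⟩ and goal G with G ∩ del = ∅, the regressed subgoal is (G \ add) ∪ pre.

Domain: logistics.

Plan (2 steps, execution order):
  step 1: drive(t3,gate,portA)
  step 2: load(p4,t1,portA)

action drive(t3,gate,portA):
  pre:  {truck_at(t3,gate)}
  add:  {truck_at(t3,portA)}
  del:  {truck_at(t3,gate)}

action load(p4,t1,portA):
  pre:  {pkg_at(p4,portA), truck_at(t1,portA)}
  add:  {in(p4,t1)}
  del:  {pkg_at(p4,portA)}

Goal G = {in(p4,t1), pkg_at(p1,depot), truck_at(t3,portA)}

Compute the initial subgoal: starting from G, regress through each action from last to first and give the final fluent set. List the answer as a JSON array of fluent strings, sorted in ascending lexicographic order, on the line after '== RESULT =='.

Work backward from the goal:
  through step 2 (load(p4,t1,portA)): drop {in(p4,t1)}, keep {pkg_at(p1,depot), truck_at(t3,portA)}, require {pkg_at(p4,portA), truck_at(t1,portA)}
    → {pkg_at(p1,depot), pkg_at(p4,portA), truck_at(t1,portA), truck_at(t3,portA)}
  through step 1 (drive(t3,gate,portA)): drop {truck_at(t3,portA)}, keep {pkg_at(p1,depot), pkg_at(p4,portA), truck_at(t1,portA)}, require {truck_at(t3,gate)}
    → {pkg_at(p1,depot), pkg_at(p4,portA), truck_at(t1,portA), truck_at(t3,gate)}

== RESULT ==
["pkg_at(p1,depot)", "pkg_at(p4,portA)", "truck_at(t1,portA)", "truck_at(t3,gate)"]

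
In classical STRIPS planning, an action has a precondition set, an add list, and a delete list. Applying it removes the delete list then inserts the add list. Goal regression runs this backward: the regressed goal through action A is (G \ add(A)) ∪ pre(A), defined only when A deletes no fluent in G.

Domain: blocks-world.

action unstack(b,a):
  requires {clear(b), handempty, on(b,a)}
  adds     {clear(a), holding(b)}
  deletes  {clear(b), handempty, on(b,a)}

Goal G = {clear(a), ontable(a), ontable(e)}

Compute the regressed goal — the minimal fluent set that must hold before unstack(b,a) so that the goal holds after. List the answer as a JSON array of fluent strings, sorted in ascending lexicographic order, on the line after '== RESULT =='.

Compute (G \ add) ∪ pre:
  G ∩ del = {}  (empty — regression defined)
  G \ add = {clear(a), ontable(a), ontable(e)} \ {clear(a), holding(b)} = {ontable(a), ontable(e)}
  ∪ pre   = {ontable(a), ontable(e)} ∪ {clear(b), handempty, on(b,a)}
          = {clear(b), handempty, on(b,a), ontable(a), ontable(e)}

== RESULT ==
["clear(b)", "handempty", "on(b,a)", "ontable(a)", "ontable(e)"]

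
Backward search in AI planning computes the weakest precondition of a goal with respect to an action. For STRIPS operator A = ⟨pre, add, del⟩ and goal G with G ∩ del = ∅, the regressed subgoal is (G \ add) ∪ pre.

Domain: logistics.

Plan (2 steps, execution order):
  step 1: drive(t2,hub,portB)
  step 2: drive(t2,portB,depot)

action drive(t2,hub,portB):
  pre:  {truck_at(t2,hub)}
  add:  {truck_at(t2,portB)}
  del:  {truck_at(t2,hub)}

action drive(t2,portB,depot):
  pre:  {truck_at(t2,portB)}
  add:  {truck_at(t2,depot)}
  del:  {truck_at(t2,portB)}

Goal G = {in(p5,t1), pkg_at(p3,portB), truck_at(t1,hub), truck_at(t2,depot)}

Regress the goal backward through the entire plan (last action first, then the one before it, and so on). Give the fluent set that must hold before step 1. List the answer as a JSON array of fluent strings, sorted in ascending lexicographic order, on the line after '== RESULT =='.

Work backward from the goal:
  through step 2 (drive(t2,portB,depot)): drop {truck_at(t2,depot)}, keep {in(p5,t1), pkg_at(p3,portB), truck_at(t1,hub)}, require {truck_at(t2,portB)}
    → {in(p5,t1), pkg_at(p3,portB), truck_at(t1,hub), truck_at(t2,portB)}
  through step 1 (drive(t2,hub,portB)): drop {truck_at(t2,portB)}, keep {in(p5,t1), pkg_at(p3,portB), truck_at(t1,hub)}, require {truck_at(t2,hub)}
    → {in(p5,t1), pkg_at(p3,portB), truck_at(t1,hub), truck_at(t2,hub)}

== RESULT ==
["in(p5,t1)", "pkg_at(p3,portB)", "truck_at(t1,hub)", "truck_at(t2,hub)"]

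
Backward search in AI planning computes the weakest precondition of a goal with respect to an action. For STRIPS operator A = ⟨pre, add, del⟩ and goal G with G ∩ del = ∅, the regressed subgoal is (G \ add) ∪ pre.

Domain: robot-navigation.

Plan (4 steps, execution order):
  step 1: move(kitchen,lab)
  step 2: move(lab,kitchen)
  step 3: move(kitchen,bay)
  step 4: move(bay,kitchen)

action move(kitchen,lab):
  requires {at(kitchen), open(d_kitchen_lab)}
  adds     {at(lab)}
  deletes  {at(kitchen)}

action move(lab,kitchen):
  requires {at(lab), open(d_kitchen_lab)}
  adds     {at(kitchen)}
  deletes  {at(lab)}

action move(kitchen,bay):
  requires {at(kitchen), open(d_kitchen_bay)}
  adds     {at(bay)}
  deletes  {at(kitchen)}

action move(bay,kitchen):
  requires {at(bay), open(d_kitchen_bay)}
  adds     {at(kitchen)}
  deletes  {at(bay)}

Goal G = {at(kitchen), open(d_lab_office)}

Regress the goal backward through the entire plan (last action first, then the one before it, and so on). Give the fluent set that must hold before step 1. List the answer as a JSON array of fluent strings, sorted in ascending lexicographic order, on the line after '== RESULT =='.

Work backward from the goal:
  through step 4 (move(bay,kitchen)): drop {at(kitchen)}, keep {open(d_lab_office)}, require {at(bay), open(d_kitchen_bay)}
    → {at(bay), open(d_kitchen_bay), open(d_lab_office)}
  through step 3 (move(kitchen,bay)): drop {at(bay)}, keep {open(d_kitchen_bay), open(d_lab_office)}, require {at(kitchen), open(d_kitchen_bay)}
    → {at(kitchen), open(d_kitchen_bay), open(d_lab_office)}
  through step 2 (move(lab,kitchen)): drop {at(kitchen)}, keep {open(d_kitchen_bay), open(d_lab_office)}, require {at(lab), open(d_kitchen_lab)}
    → {at(lab), open(d_kitchen_bay), open(d_kitchen_lab), open(d_lab_office)}
  through step 1 (move(kitchen,lab)): drop {at(lab)}, keep {open(d_kitchen_bay), open(d_kitchen_lab), open(d_lab_office)}, require {at(kitchen), open(d_kitchen_lab)}
    → {at(kitchen), open(d_kitchen_bay), open(d_kitchen_lab), open(d_lab_office)}

== RESULT ==
["at(kitchen)", "open(d_kitchen_bay)", "open(d_kitchen_lab)", "open(d_lab_office)"]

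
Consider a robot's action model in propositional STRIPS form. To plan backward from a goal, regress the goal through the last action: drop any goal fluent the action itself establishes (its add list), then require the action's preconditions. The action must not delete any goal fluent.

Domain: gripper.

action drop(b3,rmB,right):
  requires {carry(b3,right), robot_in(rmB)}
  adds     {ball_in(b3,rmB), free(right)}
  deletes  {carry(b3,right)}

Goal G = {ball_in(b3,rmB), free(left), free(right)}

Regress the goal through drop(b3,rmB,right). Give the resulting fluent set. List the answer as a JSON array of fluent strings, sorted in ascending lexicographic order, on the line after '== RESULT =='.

Regress:
  G ∩ del = {}  (empty — regression defined)
  G \ add = {ball_in(b3,rmB), free(left), free(right)} \ {ball_in(b3,rmB), free(right)} = {free(left)}
  ∪ pre   = {free(left)} ∪ {carry(b3,right), robot_in(rmB)}
          = {carry(b3,right), free(left), robot_in(rmB)}

== RESULT ==
["carry(b3,right)", "free(left)", "robot_in(rmB)"]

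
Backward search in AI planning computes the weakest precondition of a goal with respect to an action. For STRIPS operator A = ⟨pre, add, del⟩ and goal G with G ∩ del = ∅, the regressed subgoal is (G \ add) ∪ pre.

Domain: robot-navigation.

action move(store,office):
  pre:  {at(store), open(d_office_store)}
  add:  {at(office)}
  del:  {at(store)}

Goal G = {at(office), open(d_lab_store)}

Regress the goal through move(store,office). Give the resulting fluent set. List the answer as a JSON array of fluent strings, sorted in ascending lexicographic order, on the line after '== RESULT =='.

Regress:
  G ∩ del = {}  (empty — regression defined)
  G \ add = {at(office), open(d_lab_store)} \ {at(office)} = {open(d_lab_store)}
  ∪ pre   = {open(d_lab_store)} ∪ {at(store), open(d_office_store)}
          = {at(store), open(d_lab_store), open(d_office_store)}

== RESULT ==
["at(store)", "open(d_lab_store)", "open(d_office_store)"]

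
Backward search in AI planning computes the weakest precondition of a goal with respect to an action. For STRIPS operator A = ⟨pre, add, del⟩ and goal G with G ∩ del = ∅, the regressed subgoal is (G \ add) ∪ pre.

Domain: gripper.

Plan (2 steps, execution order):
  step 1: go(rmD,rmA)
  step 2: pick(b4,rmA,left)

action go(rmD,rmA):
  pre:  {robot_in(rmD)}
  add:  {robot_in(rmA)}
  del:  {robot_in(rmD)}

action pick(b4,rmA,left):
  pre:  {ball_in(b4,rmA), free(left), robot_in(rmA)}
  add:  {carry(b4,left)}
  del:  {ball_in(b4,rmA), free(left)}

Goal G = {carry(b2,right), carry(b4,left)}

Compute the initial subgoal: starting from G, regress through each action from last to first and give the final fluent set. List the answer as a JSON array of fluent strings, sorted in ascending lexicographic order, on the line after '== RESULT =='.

Regress step by step:
  through step 2 (pick(b4,rmA,left)): drop {carry(b4,left)}, keep {carry(b2,right)}, require {ball_in(b4,rmA), free(left), robot_in(rmA)}
    → {ball_in(b4,rmA), carry(b2,right), free(left), robot_in(rmA)}
  through step 1 (go(rmD,rmA)): drop {robot_in(rmA)}, keep {ball_in(b4,rmA), carry(b2,right), free(left)}, require {robot_in(rmD)}
    → {ball_in(b4,rmA), carry(b2,right), free(left), robot_in(rmD)}

== RESULT ==
["ball_in(b4,rmA)", "carry(b2,right)", "free(left)", "robot_in(rmD)"]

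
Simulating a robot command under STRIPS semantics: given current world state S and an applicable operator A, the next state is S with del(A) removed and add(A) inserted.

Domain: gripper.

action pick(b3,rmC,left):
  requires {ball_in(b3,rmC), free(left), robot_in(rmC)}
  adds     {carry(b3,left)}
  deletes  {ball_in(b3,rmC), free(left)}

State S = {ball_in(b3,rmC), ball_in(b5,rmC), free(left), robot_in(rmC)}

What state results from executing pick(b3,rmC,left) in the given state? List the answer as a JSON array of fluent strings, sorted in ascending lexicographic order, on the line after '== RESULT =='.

Progress:
  pre ⊆ S: {ball_in(b3,rmC), free(left), robot_in(rmC)} ⊆ S  — applicable
  S \ del = {ball_in(b5,rmC), robot_in(rmC)}
  ∪ add   = {ball_in(b5,rmC), carry(b3,left), robot_in(rmC)}

== RESULT ==
["ball_in(b5,rmC)", "carry(b3,left)", "robot_in(rmC)"]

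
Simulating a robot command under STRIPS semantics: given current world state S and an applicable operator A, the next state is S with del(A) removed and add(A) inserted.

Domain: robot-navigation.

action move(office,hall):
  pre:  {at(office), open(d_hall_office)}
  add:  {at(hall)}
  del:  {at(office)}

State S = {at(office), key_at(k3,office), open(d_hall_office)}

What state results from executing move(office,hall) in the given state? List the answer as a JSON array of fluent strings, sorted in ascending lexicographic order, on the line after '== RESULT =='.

Progress:
  pre ⊆ S: {at(office), open(d_hall_office)} ⊆ S  — applicable
  S \ del = {key_at(k3,office), open(d_hall_office)}
  ∪ add   = {at(hall), key_at(k3,office), open(d_hall_office)}

== RESULT ==
["at(hall)", "key_at(k3,office)", "open(d_hall_office)"]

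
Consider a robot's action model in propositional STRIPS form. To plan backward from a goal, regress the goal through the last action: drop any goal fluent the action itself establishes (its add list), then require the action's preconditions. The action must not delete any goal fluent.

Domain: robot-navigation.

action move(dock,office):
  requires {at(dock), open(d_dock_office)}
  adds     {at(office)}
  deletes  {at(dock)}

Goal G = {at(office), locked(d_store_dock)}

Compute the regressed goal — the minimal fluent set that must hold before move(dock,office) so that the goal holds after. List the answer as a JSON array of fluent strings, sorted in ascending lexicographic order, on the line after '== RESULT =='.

Compute (G \ add) ∪ pre:
  G ∩ del = {}  (empty — regression defined)
  G \ add = {at(office), locked(d_store_dock)} \ {at(office)} = {locked(d_store_dock)}
  ∪ pre   = {locked(d_store_dock)} ∪ {at(dock), open(d_dock_office)}
          = {at(dock), locked(d_store_dock), open(d_dock_office)}

== RESULT ==
["at(dock)", "locked(d_store_dock)", "open(d_dock_office)"]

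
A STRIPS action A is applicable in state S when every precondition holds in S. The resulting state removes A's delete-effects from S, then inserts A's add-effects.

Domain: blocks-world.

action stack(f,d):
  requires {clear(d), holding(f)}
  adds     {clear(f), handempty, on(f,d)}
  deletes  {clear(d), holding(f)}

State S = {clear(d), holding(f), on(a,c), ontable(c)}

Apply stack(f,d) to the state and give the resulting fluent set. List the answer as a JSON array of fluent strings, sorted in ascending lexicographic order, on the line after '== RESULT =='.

Progress:
  pre ⊆ S: {clear(d), holding(f)} ⊆ S  — applicable
  S \ del = {on(a,c), ontable(c)}
  ∪ add   = {clear(f), handempty, on(a,c), on(f,d), ontable(c)}

== RESULT ==
["clear(f)", "handempty", "on(a,c)", "on(f,d)", "ontable(c)"]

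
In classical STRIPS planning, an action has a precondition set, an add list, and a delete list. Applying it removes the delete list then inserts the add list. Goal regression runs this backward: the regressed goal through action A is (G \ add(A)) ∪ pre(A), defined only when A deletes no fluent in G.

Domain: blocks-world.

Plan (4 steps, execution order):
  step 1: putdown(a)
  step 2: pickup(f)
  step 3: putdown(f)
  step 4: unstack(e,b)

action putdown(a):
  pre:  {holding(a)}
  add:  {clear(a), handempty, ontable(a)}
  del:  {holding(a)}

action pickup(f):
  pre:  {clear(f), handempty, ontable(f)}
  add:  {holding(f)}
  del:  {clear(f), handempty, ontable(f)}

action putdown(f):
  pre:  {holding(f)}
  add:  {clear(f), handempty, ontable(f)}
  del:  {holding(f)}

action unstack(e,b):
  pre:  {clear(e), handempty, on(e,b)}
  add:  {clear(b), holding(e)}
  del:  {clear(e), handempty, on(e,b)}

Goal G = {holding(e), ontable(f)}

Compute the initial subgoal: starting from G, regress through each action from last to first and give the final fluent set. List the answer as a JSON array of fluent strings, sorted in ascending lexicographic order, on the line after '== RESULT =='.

Work backward from the goal:
  through step 4 (unstack(e,b)): drop {holding(e)}, keep {ontable(f)}, require {clear(e), handempty, on(e,b)}
    → {clear(e), handempty, on(e,b), ontable(f)}
  through step 3 (putdown(f)): drop {handempty, ontable(f)}, keep {clear(e), on(e,b)}, require {holding(f)}
    → {clear(e), holding(f), on(e,b)}
  through step 2 (pickup(f)): drop {holding(f)}, keep {clear(e), on(e,b)}, require {clear(f), handempty, ontable(f)}
    → {clear(e), clear(f), handempty, on(e,b), ontable(f)}
  through step 1 (putdown(a)): drop {handempty}, keep {clear(e), clear(f), on(e,b), ontable(f)}, require {holding(a)}
    → {clear(e), clear(f), holding(a), on(e,b), ontable(f)}

== RESULT ==
["clear(e)", "clear(f)", "holding(a)", "on(e,b)", "ontable(f)"]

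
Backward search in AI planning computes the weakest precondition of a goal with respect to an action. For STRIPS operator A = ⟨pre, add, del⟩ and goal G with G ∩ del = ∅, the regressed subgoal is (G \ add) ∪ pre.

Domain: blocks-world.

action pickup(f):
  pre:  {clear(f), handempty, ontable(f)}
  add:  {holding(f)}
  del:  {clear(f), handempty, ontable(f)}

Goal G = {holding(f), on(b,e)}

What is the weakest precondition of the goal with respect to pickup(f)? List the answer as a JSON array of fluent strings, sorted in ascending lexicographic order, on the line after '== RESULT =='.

Compute (G \ add) ∪ pre:
  G ∩ del = {}  (empty — regression defined)
  G \ add = {holding(f), on(b,e)} \ {holding(f)} = {on(b,e)}
  ∪ pre   = {on(b,e)} ∪ {clear(f), handempty, ontable(f)}
          = {clear(f), handempty, on(b,e), ontable(f)}

== RESULT ==
["clear(f)", "handempty", "on(b,e)", "ontable(f)"]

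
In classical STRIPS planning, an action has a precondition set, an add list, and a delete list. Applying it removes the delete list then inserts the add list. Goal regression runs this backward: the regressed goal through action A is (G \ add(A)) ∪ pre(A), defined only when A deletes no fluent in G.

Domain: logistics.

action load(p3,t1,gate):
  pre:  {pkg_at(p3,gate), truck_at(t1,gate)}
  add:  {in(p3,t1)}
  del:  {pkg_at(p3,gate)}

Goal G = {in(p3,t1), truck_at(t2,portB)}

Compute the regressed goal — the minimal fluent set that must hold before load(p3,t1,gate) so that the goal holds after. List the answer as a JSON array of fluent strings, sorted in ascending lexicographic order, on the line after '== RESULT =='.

Regress:
  G ∩ del = {}  (empty — regression defined)
  G \ add = {in(p3,t1), truck_at(t2,portB)} \ {in(p3,t1)} = {truck_at(t2,portB)}
  ∪ pre   = {truck_at(t2,portB)} ∪ {pkg_at(p3,gate), truck_at(t1,gate)}
          = {pkg_at(p3,gate), truck_at(t1,gate), truck_at(t2,portB)}

== RESULT ==
["pkg_at(p3,gate)", "truck_at(t1,gate)", "truck_at(t2,portB)"]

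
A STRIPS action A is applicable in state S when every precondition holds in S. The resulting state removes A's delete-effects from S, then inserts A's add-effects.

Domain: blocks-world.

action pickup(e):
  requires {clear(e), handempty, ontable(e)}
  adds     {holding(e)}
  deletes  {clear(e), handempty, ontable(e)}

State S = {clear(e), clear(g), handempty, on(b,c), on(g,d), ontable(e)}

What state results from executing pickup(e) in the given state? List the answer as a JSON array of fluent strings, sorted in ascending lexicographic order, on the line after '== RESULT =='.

Compute (S \ del) ∪ add:
  pre ⊆ S: {clear(e), handempty, ontable(e)} ⊆ S  — applicable
  S \ del = {clear(g), on(b,c), on(g,d)}
  ∪ add   = {clear(g), holding(e), on(b,c), on(g,d)}

== RESULT ==
["clear(g)", "holding(e)", "on(b,c)", "on(g,d)"]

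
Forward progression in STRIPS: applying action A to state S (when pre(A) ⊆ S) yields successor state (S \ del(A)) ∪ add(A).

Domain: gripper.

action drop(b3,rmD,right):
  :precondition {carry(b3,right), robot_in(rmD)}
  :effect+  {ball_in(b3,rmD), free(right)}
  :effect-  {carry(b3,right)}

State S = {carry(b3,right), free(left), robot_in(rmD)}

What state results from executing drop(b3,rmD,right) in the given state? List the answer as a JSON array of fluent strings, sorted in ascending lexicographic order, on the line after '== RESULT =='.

Progress:
  pre ⊆ S: {carry(b3,right), robot_in(rmD)} ⊆ S  — applicable
  S \ del = {free(left), robot_in(rmD)}
  ∪ add   = {ball_in(b3,rmD), free(left), free(right), robot_in(rmD)}

== RESULT ==
["ball_in(b3,rmD)", "free(left)", "free(right)", "robot_in(rmD)"]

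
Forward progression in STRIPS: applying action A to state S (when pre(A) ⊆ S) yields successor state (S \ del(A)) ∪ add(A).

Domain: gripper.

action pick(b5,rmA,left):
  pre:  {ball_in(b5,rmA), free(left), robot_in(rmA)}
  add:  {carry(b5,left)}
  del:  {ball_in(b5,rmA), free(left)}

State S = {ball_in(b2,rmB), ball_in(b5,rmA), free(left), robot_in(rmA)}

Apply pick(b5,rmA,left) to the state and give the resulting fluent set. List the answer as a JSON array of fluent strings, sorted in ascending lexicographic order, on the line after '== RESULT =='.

Compute (S \ del) ∪ add:
  pre ⊆ S: {ball_in(b5,rmA), free(left), robot_in(rmA)} ⊆ S  — applicable
  S \ del = {ball_in(b2,rmB), robot_in(rmA)}
  ∪ add   = {ball_in(b2,rmB), carry(b5,left), robot_in(rmA)}

== RESULT ==
["ball_in(b2,rmB)", "carry(b5,left)", "robot_in(rmA)"]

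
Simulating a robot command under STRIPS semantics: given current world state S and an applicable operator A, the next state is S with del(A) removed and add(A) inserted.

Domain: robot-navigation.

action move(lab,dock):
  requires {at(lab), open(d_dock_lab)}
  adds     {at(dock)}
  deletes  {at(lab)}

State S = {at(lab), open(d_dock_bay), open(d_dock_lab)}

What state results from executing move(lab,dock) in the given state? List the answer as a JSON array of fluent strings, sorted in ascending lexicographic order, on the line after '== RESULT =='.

Compute (S \ del) ∪ add:
  pre ⊆ S: {at(lab), open(d_dock_lab)} ⊆ S  — applicable
  S \ del = {open(d_dock_bay), open(d_dock_lab)}
  ∪ add   = {at(dock), open(d_dock_bay), open(d_dock_lab)}

== RESULT ==
["at(dock)", "open(d_dock_bay)", "open(d_dock_lab)"]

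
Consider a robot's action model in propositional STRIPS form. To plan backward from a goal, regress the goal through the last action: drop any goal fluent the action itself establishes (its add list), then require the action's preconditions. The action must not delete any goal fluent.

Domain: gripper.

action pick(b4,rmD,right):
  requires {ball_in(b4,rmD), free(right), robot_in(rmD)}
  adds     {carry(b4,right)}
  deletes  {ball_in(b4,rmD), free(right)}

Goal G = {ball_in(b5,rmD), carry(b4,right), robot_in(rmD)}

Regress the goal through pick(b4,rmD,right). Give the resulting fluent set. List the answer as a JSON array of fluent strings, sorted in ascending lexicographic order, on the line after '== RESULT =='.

Regress:
  G ∩ del = {}  (empty — regression defined)
  G \ add = {ball_in(b5,rmD), carry(b4,right), robot_in(rmD)} \ {carry(b4,right)} = {ball_in(b5,rmD), robot_in(rmD)}
  ∪ pre   = {ball_in(b5,rmD), robot_in(rmD)} ∪ {ball_in(b4,rmD), free(right), robot_in(rmD)}
          = {ball_in(b4,rmD), ball_in(b5,rmD), free(right), robot_in(rmD)}

== RESULT ==
["ball_in(b4,rmD)", "ball_in(b5,rmD)", "free(right)", "robot_in(rmD)"]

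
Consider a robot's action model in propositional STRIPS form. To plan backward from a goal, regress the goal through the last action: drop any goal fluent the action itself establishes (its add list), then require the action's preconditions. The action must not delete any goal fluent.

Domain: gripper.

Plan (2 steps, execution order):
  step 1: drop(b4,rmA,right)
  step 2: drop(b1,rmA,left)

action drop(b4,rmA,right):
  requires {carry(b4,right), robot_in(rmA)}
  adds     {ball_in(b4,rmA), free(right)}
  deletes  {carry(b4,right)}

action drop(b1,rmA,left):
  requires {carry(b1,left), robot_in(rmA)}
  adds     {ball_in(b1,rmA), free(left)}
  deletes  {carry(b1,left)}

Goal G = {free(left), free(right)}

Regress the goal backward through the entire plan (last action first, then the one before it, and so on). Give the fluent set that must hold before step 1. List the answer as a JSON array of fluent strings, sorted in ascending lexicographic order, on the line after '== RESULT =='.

Work backward from the goal:
  through step 2 (drop(b1,rmA,left)): drop {free(left)}, keep {free(right)}, require {carry(b1,left), robot_in(rmA)}
    → {carry(b1,left), free(right), robot_in(rmA)}
  through step 1 (drop(b4,rmA,right)): drop {free(right)}, keep {carry(b1,left), robot_in(rmA)}, require {carry(b4,right), robot_in(rmA)}
    → {carry(b1,left), carry(b4,right), robot_in(rmA)}

== RESULT ==
["carry(b1,left)", "carry(b4,right)", "robot_in(rmA)"]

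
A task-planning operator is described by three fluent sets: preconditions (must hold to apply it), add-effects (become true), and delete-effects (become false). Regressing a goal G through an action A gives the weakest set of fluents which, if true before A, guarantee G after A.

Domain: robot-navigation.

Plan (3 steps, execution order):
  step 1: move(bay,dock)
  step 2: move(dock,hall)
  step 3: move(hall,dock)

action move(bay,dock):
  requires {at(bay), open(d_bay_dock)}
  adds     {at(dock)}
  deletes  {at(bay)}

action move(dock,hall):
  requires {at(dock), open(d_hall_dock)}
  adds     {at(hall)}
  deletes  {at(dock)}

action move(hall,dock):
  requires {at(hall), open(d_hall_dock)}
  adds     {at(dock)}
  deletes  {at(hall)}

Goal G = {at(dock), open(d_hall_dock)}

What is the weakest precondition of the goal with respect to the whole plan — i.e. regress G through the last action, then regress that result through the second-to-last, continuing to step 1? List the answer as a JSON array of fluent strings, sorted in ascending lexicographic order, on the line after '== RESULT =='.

Regress step by step:
  through step 3 (move(hall,dock)): drop {at(dock)}, keep {open(d_hall_dock)}, require {at(hall), open(d_hall_dock)}
    → {at(hall), open(d_hall_dock)}
  through step 2 (move(dock,hall)): drop {at(hall)}, keep {open(d_hall_dock)}, require {at(dock), open(d_hall_dock)}
    → {at(dock), open(d_hall_dock)}
  through step 1 (move(bay,dock)): drop {at(dock)}, keep {open(d_hall_dock)}, require {at(bay), open(d_bay_dock)}
    → {at(bay), open(d_bay_dock), open(d_hall_dock)}

== RESULT ==
["at(bay)", "open(d_bay_dock)", "open(d_hall_dock)"]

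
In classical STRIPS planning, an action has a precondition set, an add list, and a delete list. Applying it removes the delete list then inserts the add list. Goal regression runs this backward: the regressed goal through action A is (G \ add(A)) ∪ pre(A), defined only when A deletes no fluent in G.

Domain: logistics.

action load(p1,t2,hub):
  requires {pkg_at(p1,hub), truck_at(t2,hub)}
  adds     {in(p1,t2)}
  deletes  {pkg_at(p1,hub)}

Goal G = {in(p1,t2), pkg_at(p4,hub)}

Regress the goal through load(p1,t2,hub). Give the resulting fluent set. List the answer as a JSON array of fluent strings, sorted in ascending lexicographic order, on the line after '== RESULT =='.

Regress:
  G ∩ del = {}  (empty — regression defined)
  G \ add = {in(p1,t2), pkg_at(p4,hub)} \ {in(p1,t2)} = {pkg_at(p4,hub)}
  ∪ pre   = {pkg_at(p4,hub)} ∪ {pkg_at(p1,hub), truck_at(t2,hub)}
          = {pkg_at(p1,hub), pkg_at(p4,hub), truck_at(t2,hub)}

== RESULT ==
["pkg_at(p1,hub)", "pkg_at(p4,hub)", "truck_at(t2,hub)"]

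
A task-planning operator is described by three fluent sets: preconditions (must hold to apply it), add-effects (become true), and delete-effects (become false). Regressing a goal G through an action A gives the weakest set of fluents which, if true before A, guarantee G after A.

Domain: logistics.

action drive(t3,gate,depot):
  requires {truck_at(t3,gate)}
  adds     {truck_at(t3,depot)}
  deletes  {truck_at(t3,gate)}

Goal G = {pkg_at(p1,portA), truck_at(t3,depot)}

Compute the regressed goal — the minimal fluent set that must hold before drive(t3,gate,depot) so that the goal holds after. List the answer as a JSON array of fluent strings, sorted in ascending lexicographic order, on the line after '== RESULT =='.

Compute (G \ add) ∪ pre:
  G ∩ del = {}  (empty — regression defined)
  G \ add = {pkg_at(p1,portA), truck_at(t3,depot)} \ {truck_at(t3,depot)} = {pkg_at(p1,portA)}
  ∪ pre   = {pkg_at(p1,portA)} ∪ {truck_at(t3,gate)}
          = {pkg_at(p1,portA), truck_at(t3,gate)}

== RESULT ==
["pkg_at(p1,portA)", "truck_at(t3,gate)"]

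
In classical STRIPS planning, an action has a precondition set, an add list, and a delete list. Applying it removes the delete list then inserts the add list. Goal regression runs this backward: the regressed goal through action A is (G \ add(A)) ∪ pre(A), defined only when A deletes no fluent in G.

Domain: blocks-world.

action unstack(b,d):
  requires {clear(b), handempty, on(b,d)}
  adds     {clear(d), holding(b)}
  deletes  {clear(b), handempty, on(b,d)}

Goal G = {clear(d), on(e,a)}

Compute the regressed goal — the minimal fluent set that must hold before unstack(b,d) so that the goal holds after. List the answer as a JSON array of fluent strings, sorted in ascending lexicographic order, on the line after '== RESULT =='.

Compute (G \ add) ∪ pre:
  G ∩ del = {}  (empty — regression defined)
  G \ add = {clear(d), on(e,a)} \ {clear(d), holding(b)} = {on(e,a)}
  ∪ pre   = {on(e,a)} ∪ {clear(b), handempty, on(b,d)}
          = {clear(b), handempty, on(b,d), on(e,a)}

== RESULT ==
["clear(b)", "handempty", "on(b,d)", "on(e,a)"]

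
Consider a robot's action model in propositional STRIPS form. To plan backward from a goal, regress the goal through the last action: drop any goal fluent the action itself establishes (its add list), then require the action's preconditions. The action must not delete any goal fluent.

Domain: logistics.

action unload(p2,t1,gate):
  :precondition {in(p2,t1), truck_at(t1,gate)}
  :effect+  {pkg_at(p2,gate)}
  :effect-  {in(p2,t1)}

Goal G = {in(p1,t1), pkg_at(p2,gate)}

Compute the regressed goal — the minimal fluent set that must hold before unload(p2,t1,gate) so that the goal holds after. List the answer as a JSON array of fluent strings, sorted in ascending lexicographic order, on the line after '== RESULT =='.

Compute (G \ add) ∪ pre:
  G ∩ del = {}  (empty — regression defined)
  G \ add = {in(p1,t1), pkg_at(p2,gate)} \ {pkg_at(p2,gate)} = {in(p1,t1)}
  ∪ pre   = {in(p1,t1)} ∪ {in(p2,t1), truck_at(t1,gate)}
          = {in(p1,t1), in(p2,t1), truck_at(t1,gate)}

== RESULT ==
["in(p1,t1)", "in(p2,t1)", "truck_at(t1,gate)"]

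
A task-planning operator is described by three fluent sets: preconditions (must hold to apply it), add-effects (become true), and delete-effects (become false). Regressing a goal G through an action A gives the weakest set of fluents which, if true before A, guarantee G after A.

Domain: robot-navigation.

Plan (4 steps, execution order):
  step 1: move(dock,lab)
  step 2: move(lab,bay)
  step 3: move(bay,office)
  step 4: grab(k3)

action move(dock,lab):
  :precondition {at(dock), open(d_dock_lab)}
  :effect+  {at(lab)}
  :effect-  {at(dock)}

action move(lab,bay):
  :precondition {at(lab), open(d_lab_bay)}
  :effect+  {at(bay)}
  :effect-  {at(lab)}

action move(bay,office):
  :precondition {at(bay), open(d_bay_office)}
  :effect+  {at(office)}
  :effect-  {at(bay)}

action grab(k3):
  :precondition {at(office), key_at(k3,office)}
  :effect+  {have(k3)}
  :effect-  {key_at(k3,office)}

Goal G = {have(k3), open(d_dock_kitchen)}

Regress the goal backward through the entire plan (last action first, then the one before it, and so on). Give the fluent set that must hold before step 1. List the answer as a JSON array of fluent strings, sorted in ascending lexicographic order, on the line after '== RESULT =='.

Work backward from the goal:
  through step 4 (grab(k3)): drop {have(k3)}, keep {open(d_dock_kitchen)}, require {at(office), key_at(k3,office)}
    → {at(office), key_at(k3,office), open(d_dock_kitchen)}
  through step 3 (move(bay,office)): drop {at(office)}, keep {key_at(k3,office), open(d_dock_kitchen)}, require {at(bay), open(d_bay_office)}
    → {at(bay), key_at(k3,office), open(d_bay_office), open(d_dock_kitchen)}
  through step 2 (move(lab,bay)): drop {at(bay)}, keep {key_at(k3,office), open(d_bay_office), open(d_dock_kitchen)}, require {at(lab), open(d_lab_bay)}
    → {at(lab), key_at(k3,office), open(d_bay_office), open(d_dock_kitchen), open(d_lab_bay)}
  through step 1 (move(dock,lab)): drop {at(lab)}, keep {key_at(k3,office), open(d_bay_office), open(d_dock_kitchen), open(d_lab_bay)}, require {at(dock), open(d_dock_lab)}
    → {at(dock), key_at(k3,office), open(d_bay_office), open(d_dock_kitchen), open(d_dock_lab), open(d_lab_bay)}

== RESULT ==
["at(dock)", "key_at(k3,office)", "open(d_bay_office)", "open(d_dock_kitchen)", "open(d_dock_lab)", "open(d_lab_bay)"]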